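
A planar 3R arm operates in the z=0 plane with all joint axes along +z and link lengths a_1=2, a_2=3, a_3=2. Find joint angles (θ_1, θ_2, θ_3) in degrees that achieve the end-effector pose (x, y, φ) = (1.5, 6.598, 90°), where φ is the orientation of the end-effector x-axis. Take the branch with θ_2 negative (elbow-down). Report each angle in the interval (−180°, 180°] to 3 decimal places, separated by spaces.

90.004 -30.007 30.003

wrist centre = target − a_3·(cos φ, sin φ) = (1.5000, 4.5980)
cos θ_2 = (23.3916−2²−3²)/(2·2·3) = 0.8660; θ_2 = -30.0067° (elbow-down)
β = atan2(4.5980,1.5000) = 71.9322°; ψ = atan2(-1.5003,4.5979) = -18.0716°
θ_1 = β − ψ = 90.0038°
θ_3 = φ − θ_1 − θ_2 = 30.0029° (wrapped to (-180°,180°])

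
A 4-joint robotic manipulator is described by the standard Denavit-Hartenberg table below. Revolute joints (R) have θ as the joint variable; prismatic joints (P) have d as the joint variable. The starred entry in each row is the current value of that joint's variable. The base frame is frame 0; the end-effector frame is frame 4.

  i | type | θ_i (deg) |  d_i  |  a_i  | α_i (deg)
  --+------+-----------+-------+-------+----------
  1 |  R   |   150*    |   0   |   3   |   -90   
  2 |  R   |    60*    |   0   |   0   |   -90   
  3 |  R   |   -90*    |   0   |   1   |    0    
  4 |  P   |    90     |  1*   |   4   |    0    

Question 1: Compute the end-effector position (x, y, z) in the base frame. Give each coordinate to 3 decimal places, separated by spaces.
-4.080 1.201 -3.964

after link 1: o_1 = (-2.5981, 1.5000, 0.0000)
after link 2: o_2 = (-2.5981, 1.5000, 0.0000)
after link 3: o_3 = (-3.0981, 0.6340, 0.0000)
after link 4: o_4 = (-4.0801, 1.2010, -3.9641)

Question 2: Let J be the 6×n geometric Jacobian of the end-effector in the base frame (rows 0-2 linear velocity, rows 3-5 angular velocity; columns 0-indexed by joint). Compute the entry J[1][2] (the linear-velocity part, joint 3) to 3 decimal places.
axis z_2 = (0.7500,-0.4330,-0.5000); lever o_n−o_2 = (-1.4821,-0.2990,-3.9641)
cross product → J_v[:, 2] = (1.5670,3.7141,-0.8660)
J_ω[:, 2] = z_2
entry J[1][2] = 3.7141

3.714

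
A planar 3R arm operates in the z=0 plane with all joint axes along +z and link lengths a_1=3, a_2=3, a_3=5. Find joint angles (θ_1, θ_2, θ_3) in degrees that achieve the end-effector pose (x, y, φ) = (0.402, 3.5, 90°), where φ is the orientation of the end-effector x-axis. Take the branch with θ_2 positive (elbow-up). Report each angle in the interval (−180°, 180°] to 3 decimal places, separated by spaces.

wrist centre = target − a_3·(cos φ, sin φ) = (0.4020, -1.5000)
cos θ_2 = (2.4116−3²−3²)/(2·3·3) = -0.8660; θ_2 = 149.9996° (elbow-up)
β = atan2(-1.5000,0.4020) = -74.9973°; ψ = atan2(1.5000,0.4019) = 74.9998°
θ_1 = β − ψ = -149.9971°
θ_3 = φ − θ_1 − θ_2 = 89.9975° (wrapped to (-180°,180°])

-149.997 150.000 89.997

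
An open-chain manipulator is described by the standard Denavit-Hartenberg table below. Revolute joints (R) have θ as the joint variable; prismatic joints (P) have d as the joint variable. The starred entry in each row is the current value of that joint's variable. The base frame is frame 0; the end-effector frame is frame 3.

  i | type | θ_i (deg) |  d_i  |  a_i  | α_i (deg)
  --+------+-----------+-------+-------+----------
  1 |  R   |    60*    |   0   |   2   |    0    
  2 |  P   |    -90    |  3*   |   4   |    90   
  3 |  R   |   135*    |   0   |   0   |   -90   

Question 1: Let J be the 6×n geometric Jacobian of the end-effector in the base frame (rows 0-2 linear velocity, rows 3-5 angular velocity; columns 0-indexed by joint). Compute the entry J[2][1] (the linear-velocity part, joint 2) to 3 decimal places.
1.000

prismatic axis z_1 = (0.0000,0.0000,1.0000)
J_v[:, 1] = z_1; J_ω[:, 1] = (0,0,0)
entry J[2][1] = 1.0000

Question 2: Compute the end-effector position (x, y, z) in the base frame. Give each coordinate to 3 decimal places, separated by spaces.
4.464 -0.268 3.000

after link 1: o_1 = (1.0000, 1.7321, 0.0000)
after link 2: o_2 = (4.4641, -0.2679, 3.0000)
after link 3: o_3 = (4.4641, -0.2679, 3.0000)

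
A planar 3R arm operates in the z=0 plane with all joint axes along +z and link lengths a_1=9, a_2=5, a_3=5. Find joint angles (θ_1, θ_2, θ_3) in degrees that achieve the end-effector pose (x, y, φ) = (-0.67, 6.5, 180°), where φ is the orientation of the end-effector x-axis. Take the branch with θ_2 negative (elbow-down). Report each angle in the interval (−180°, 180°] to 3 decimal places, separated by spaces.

90.001 -120.001 -150.000

wrist centre = target − a_3·(cos φ, sin φ) = (4.3300, 6.5000)
cos θ_2 = (60.9989−9²−5²)/(2·9·5) = -0.5000; θ_2 = -120.0008° (elbow-down)
β = atan2(6.5000,4.3300) = 56.3303°; ψ = atan2(-4.3301,6.4999) = -33.6705°
θ_1 = β − ψ = 90.0008°
θ_3 = φ − θ_1 − θ_2 = -150.0000° (wrapped to (-180°,180°])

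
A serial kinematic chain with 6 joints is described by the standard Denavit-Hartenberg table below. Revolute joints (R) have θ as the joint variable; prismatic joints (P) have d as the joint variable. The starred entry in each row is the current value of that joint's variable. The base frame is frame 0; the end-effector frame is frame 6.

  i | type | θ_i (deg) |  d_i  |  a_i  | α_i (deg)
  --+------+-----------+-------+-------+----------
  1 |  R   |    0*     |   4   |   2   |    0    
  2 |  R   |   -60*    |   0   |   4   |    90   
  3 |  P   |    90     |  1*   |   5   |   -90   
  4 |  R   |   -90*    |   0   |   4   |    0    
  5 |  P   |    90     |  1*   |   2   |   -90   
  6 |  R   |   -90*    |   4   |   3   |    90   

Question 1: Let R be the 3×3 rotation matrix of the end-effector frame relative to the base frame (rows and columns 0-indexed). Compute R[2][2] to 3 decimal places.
End-effector z-axis (col 2 of R) = (-0.0000,0.0000,-1.0000)
R[2][2] = -1.0000

-1.000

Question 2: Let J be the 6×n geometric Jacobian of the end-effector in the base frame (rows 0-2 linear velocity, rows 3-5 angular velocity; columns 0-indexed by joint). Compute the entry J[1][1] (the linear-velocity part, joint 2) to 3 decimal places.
-0.866

axis z_1 = (0.0000,0.0000,1.0000); lever o_n−o_1 = (-0.8660,-0.5000,7.0000)
cross product → J_v[:, 1] = (0.5000,-0.8660,0.0000)
J_ω[:, 1] = z_1
entry J[1][1] = -0.8660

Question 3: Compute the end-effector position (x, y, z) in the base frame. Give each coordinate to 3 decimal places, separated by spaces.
1.134 -0.500 11.000

after link 1: o_1 = (2.0000, 0.0000, 4.0000)
after link 2: o_2 = (4.0000, -3.4641, 4.0000)
after link 3: o_3 = (3.1340, -3.9641, 9.0000)
after link 4: o_4 = (-0.3301, -5.9641, 9.0000)
after link 5: o_5 = (-0.8301, -5.0981, 11.0000)
after link 6: o_6 = (1.1340, -0.5000, 11.0000)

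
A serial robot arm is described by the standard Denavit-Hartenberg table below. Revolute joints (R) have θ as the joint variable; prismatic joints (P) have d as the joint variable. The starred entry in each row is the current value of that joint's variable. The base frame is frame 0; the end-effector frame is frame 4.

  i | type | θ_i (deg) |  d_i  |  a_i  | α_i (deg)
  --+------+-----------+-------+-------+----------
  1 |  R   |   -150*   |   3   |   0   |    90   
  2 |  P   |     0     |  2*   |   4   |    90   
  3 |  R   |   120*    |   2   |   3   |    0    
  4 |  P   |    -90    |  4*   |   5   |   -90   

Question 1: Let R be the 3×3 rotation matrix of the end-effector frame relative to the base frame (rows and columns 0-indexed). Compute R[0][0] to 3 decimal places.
-1.000

End-effector x-axis (col 0 of R) = (-1.0000,-0.0000,0.0000)
R[0][0] = -1.0000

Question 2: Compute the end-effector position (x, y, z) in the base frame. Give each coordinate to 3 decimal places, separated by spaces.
after link 1: o_1 = (0.0000, 0.0000, 3.0000)
after link 2: o_2 = (-4.4641, -0.2679, 3.0000)
after link 3: o_3 = (-4.4641, 2.7321, 1.0000)
after link 4: o_4 = (-9.4641, 2.7321, -3.0000)

-9.464 2.732 -3.000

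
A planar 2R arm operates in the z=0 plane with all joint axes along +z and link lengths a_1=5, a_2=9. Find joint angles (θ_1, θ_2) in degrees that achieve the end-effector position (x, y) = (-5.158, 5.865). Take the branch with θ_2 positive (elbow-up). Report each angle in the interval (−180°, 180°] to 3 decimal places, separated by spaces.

45.003 119.998

cos θ_2 = (61.0032−5²−9²)/(2·5·9) = -0.5000; θ_2 = 119.9977° (elbow-up)
β = atan2(5.8650,-5.1580) = 131.3302°; ψ = atan2(7.7944,0.5003) = 86.3273°
θ_1 = β − ψ = 45.0029°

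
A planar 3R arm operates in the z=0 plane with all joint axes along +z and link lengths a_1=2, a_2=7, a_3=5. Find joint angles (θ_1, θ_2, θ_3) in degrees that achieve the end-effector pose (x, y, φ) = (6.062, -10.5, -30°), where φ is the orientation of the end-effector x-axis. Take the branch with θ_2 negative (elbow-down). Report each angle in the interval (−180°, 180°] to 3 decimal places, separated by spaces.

wrist centre = target − a_3·(cos φ, sin φ) = (1.7319, -8.0000)
cos θ_2 = (66.9994−2²−7²)/(2·2·7) = 0.5000; θ_2 = -60.0015° (elbow-down)
β = atan2(-8.0000,1.7319) = -77.7849°; ψ = atan2(-6.0623,5.4998) = -47.7849°
θ_1 = β − ψ = -30.0000°
θ_3 = φ − θ_1 − θ_2 = 60.0015° (wrapped to (-180°,180°])

-30.000 -60.001 60.001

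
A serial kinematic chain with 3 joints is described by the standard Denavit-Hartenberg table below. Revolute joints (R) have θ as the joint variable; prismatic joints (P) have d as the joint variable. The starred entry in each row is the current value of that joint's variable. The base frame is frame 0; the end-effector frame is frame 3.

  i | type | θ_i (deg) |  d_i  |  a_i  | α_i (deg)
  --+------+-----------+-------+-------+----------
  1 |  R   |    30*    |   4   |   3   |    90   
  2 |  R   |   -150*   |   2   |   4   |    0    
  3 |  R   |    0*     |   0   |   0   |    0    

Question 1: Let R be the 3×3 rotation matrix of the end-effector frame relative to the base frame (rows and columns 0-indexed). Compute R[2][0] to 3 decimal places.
-0.500

End-effector x-axis (col 0 of R) = (-0.7500,-0.4330,-0.5000)
R[2][0] = -0.5000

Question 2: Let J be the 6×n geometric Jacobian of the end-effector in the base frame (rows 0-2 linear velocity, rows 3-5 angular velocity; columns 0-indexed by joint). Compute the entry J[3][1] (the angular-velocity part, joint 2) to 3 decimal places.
0.500

axis z_1 = (0.5000,-0.8660,0.0000); lever o_n−o_1 = (-2.0000,-3.4641,-2.0000)
cross product → J_v[:, 1] = (1.7321,1.0000,-3.4641)
J_ω[:, 1] = z_1
entry J[3][1] = 0.5000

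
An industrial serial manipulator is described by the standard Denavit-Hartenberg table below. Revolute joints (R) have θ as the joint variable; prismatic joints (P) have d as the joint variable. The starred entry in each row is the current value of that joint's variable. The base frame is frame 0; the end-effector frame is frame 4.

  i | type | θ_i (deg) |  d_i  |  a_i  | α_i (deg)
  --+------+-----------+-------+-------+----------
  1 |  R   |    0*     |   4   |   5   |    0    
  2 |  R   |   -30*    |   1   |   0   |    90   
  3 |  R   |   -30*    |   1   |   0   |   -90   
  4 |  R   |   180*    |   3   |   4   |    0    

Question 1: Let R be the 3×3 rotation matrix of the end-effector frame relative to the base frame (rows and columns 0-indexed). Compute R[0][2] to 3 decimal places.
0.433

End-effector z-axis (col 2 of R) = (0.4330,-0.2500,0.8660)
R[0][2] = 0.4330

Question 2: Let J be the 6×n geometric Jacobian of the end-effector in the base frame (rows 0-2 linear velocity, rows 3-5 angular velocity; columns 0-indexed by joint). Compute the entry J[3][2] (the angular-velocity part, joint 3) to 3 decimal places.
-0.500

axis z_2 = (-0.5000,-0.8660,0.0000); lever o_n−o_2 = (-2.2010,0.1160,4.5981)
cross product → J_v[:, 2] = (-3.9821,2.2990,-1.9641)
J_ω[:, 2] = z_2
entry J[3][2] = -0.5000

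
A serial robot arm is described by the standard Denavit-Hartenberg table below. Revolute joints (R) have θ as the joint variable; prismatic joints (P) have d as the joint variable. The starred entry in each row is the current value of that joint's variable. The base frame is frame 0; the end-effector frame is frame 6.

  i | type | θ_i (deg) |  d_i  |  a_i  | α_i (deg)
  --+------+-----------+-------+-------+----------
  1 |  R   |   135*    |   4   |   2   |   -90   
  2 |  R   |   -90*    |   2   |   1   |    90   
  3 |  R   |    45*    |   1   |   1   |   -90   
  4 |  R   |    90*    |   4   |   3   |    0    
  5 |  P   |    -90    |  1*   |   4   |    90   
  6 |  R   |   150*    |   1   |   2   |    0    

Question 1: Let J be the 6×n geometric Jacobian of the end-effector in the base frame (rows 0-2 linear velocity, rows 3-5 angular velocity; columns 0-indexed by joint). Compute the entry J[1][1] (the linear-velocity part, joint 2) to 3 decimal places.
-0.659

axis z_1 = (-0.7071,-0.7071,0.0000); lever o_n−o_1 = (-6.7553,-5.3411,-0.9319)
cross product → J_v[:, 1] = (0.6589,-0.6589,-1.0000)
J_ω[:, 1] = z_1
entry J[1][1] = -0.6589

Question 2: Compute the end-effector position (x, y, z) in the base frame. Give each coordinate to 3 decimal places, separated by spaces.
after link 1: o_1 = (-1.4142, 1.4142, 4.0000)
after link 2: o_2 = (-2.8284, 0.0000, 5.0000)
after link 3: o_3 = (-2.6213, -1.2071, 5.7071)
after link 4: o_4 = (-6.7426, -1.0858, 2.8787)
after link 5: o_5 = (-9.2426, -3.5858, 5.0000)
after link 6: o_6 = (-8.1695, -3.9269, 3.0681)

-8.170 -3.927 3.068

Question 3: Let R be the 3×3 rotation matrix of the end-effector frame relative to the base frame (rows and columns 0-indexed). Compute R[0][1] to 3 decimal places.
End-effector y-axis (col 1 of R) = (0.6830,0.6830,0.2588)
R[0][1] = 0.6830

0.683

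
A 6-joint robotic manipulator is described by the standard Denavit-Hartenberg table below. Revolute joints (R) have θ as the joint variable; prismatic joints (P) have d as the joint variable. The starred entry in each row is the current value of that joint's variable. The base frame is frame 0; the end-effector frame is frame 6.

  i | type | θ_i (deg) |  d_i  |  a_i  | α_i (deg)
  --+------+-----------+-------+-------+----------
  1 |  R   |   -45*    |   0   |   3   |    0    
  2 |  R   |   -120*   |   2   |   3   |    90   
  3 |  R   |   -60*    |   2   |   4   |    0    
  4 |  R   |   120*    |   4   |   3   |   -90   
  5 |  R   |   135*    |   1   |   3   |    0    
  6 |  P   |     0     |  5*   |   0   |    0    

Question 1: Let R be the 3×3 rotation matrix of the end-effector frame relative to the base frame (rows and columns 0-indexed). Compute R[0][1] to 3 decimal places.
End-effector y-axis (col 1 of R) = (0.1585,0.7745,-0.6124)
R[0][1] = 0.1585

0.158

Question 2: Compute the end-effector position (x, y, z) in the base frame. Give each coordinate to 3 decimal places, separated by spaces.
0.883 1.562 2.297

after link 1: o_1 = (2.1213, -2.1213, 0.0000)
after link 2: o_2 = (-0.7765, -2.8978, 2.0000)
after link 3: o_3 = (-3.2259, -1.4836, -1.4641)
after link 4: o_4 = (-5.7101, 1.9919, 1.1340)
after link 5: o_5 = (-3.3000, 0.4415, -0.2031)
after link 6: o_6 = (0.8825, 1.5623, 2.2969)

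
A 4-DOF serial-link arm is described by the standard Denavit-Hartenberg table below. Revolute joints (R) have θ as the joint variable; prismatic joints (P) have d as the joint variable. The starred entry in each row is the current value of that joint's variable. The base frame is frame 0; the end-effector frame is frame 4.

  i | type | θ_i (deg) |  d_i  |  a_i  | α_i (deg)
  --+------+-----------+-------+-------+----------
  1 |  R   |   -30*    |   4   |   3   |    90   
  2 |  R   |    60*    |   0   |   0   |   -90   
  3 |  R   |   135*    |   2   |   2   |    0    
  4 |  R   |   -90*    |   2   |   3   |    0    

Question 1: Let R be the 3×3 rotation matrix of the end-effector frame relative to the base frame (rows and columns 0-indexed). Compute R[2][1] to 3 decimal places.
-0.612

End-effector y-axis (col 1 of R) = (0.0474,0.7891,-0.6124)
R[2][1] = -0.6124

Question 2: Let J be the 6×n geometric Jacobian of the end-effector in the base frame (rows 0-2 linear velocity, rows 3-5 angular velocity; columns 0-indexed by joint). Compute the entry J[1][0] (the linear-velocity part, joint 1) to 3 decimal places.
axis z_0 = ẑ; lever o_n−o_0 = (1.6720,3.1171,6.6124)
cross product → J_v[:, 0] = (-3.1171,1.6720,0.0000)
J_ω[:, 0] = z_0
entry J[1][0] = 1.6720

1.672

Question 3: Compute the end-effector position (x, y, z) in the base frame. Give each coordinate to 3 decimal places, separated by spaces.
after link 1: o_1 = (2.5981, -1.5000, 4.0000)
after link 2: o_2 = (2.5981, -1.5000, 4.0000)
after link 3: o_3 = (1.1928, 0.9443, 3.7753)
after link 4: o_4 = (1.6720, 3.1171, 6.6124)

1.672 3.117 6.612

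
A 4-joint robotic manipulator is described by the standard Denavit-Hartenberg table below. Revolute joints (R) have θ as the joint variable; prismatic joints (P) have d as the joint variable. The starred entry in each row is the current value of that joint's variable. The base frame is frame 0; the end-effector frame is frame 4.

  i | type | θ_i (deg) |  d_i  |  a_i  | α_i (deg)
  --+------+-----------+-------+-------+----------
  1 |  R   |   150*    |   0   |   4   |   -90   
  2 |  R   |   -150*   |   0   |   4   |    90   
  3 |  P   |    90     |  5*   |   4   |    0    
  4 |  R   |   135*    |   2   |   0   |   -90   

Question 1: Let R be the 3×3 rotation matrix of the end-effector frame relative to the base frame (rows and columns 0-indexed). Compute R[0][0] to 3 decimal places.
-0.177

End-effector x-axis (col 0 of R) = (-0.1768,0.9186,-0.3536)
R[0][0] = -0.1768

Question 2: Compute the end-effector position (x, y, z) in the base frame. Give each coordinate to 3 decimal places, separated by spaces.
0.567 -4.946 -4.062

after link 1: o_1 = (-3.4641, 2.0000, 0.0000)
after link 2: o_2 = (-0.4641, 0.2679, 2.0000)
after link 3: o_3 = (-0.2990, -4.4462, -2.3301)
after link 4: o_4 = (0.5670, -4.9462, -4.0622)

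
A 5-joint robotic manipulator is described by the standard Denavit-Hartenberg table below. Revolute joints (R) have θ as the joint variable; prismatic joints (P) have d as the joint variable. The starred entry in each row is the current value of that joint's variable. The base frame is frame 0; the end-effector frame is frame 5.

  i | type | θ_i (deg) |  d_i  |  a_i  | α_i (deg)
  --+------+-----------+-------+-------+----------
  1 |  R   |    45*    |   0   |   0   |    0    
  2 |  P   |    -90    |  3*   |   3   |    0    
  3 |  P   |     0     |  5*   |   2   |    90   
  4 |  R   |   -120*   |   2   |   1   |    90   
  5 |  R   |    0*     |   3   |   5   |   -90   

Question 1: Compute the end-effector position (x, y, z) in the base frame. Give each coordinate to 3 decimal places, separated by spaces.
-1.837 -0.991 4.304

after link 1: o_1 = (0.0000, 0.0000, 0.0000)
after link 2: o_2 = (2.1213, -2.1213, 3.0000)
after link 3: o_3 = (3.5355, -3.5355, 8.0000)
after link 4: o_4 = (1.7678, -4.5962, 7.1340)
after link 5: o_5 = (-1.8371, -0.9913, 4.3038)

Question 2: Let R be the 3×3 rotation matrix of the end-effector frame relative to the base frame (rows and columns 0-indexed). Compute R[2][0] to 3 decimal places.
End-effector x-axis (col 0 of R) = (-0.3536,0.3536,-0.8660)
R[2][0] = -0.8660

-0.866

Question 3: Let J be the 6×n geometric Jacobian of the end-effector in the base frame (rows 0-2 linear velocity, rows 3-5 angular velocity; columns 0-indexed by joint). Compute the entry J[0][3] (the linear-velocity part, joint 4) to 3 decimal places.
2.614

axis z_3 = (-0.7071,-0.7071,0.0000); lever o_n−o_3 = (-5.3727,2.5442,-3.6962)
cross product → J_v[:, 3] = (2.6136,-2.6136,-5.5981)
J_ω[:, 3] = z_3
entry J[0][3] = 2.6136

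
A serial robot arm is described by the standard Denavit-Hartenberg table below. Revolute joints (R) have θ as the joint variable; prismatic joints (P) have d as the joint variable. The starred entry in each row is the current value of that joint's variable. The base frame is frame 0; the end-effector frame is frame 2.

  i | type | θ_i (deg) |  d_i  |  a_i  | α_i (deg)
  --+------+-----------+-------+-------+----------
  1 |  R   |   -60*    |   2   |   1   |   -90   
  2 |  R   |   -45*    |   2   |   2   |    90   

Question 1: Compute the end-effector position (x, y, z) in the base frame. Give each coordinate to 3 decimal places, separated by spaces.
2.939 -1.091 3.414

after link 1: o_1 = (0.5000, -0.8660, 2.0000)
after link 2: o_2 = (2.9392, -1.0908, 3.4142)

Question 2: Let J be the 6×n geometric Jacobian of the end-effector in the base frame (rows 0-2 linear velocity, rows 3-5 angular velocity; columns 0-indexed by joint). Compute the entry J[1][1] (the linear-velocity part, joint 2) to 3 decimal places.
-1.225

axis z_1 = (0.8660,0.5000,0.0000); lever o_n−o_1 = (2.4392,-0.2247,1.4142)
cross product → J_v[:, 1] = (0.7071,-1.2247,-1.4142)
J_ω[:, 1] = z_1
entry J[1][1] = -1.2247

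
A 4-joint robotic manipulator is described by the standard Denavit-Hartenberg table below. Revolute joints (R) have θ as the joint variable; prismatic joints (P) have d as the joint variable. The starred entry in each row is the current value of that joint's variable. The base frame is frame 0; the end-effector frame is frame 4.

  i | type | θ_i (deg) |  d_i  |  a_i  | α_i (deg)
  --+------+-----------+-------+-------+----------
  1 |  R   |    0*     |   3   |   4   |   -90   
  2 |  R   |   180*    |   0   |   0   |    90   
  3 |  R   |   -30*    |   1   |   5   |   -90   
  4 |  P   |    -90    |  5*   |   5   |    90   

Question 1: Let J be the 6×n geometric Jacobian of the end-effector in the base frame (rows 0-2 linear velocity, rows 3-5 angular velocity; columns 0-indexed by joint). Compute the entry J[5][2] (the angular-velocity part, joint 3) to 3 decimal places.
-1.000

axis z_2 = (0.0000,0.0000,-1.0000); lever o_n−o_2 = (-6.8301,1.8301,-6.0000)
cross product → J_v[:, 2] = (1.8301,6.8301,0.0000)
J_ω[:, 2] = z_2
entry J[5][2] = -1.0000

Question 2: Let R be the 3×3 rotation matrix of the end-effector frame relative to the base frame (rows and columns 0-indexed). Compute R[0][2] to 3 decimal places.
End-effector z-axis (col 2 of R) = (0.8660,0.5000,0.0000)
R[0][2] = 0.8660

0.866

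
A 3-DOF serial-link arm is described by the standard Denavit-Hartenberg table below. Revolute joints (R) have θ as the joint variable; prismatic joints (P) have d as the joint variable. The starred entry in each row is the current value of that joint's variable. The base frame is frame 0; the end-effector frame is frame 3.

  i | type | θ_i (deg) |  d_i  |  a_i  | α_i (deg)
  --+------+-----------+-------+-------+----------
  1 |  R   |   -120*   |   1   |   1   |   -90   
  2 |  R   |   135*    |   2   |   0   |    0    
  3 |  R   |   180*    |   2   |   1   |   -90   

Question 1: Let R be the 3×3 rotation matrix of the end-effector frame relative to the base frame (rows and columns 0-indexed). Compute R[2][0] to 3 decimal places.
End-effector x-axis (col 0 of R) = (-0.3536,-0.6124,0.7071)
R[2][0] = 0.7071

0.707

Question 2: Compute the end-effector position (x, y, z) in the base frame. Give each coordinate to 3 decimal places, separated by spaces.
after link 1: o_1 = (-0.5000, -0.8660, 1.0000)
after link 2: o_2 = (1.2321, -1.8660, 1.0000)
after link 3: o_3 = (2.6105, -3.4784, 1.7071)

2.611 -3.478 1.707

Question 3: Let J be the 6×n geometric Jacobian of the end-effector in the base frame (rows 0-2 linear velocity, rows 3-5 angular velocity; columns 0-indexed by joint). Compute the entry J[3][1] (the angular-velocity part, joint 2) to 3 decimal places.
axis z_1 = (0.8660,-0.5000,0.0000); lever o_n−o_1 = (3.1105,-2.6124,0.7071)
cross product → J_v[:, 1] = (-0.3536,-0.6124,-0.7071)
J_ω[:, 1] = z_1
entry J[3][1] = 0.8660

0.866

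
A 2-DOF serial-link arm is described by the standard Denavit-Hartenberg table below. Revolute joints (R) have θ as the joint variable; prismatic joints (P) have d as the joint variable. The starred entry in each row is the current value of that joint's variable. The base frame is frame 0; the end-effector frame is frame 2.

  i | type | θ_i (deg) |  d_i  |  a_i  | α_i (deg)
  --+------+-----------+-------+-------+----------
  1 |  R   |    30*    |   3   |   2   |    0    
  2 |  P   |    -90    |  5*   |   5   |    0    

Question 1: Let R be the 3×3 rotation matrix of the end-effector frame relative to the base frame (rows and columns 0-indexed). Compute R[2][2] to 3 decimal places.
End-effector z-axis (col 2 of R) = (0.0000,0.0000,1.0000)
R[2][2] = 1.0000

1.000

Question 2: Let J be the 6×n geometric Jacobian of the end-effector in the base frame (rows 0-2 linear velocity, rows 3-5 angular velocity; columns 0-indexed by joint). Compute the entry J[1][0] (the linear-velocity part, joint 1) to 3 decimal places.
axis z_0 = ẑ; lever o_n−o_0 = (4.2321,-3.3301,8.0000)
cross product → J_v[:, 0] = (3.3301,4.2321,-0.0000)
J_ω[:, 0] = z_0
entry J[1][0] = 4.2321

4.232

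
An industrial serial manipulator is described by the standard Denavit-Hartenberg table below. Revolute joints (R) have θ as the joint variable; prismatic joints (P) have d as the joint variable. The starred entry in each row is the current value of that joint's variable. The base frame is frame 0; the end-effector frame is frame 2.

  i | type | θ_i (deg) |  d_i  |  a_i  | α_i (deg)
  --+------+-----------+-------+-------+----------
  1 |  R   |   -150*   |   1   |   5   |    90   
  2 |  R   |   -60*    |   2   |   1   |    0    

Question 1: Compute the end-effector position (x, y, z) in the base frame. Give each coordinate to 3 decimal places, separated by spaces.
-5.763 -1.018 0.134

after link 1: o_1 = (-4.3301, -2.5000, 1.0000)
after link 2: o_2 = (-5.7631, -1.0179, 0.1340)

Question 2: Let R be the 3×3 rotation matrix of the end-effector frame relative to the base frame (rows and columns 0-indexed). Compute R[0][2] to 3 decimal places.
-0.500

End-effector z-axis (col 2 of R) = (-0.5000,0.8660,0.0000)
R[0][2] = -0.5000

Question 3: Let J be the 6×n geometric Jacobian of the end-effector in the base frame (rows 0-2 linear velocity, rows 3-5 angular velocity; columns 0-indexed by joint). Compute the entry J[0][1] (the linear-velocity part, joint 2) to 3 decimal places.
-0.750

axis z_1 = (-0.5000,0.8660,0.0000); lever o_n−o_1 = (-1.4330,1.4821,-0.8660)
cross product → J_v[:, 1] = (-0.7500,-0.4330,0.5000)
J_ω[:, 1] = z_1
entry J[0][1] = -0.7500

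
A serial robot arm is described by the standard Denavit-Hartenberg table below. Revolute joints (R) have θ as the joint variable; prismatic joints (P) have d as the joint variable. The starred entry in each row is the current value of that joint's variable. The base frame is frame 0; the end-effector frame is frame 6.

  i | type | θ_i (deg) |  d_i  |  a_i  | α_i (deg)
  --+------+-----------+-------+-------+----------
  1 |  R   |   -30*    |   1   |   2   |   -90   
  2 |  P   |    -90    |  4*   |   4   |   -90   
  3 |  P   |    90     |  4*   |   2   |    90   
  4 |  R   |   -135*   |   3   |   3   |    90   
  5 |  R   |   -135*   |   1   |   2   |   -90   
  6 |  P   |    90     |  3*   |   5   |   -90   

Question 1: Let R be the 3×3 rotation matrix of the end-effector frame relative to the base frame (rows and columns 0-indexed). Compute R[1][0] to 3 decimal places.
End-effector x-axis (col 0 of R) = (-0.9659,-0.2588,-0.0000)
R[1][0] = -0.2588

-0.259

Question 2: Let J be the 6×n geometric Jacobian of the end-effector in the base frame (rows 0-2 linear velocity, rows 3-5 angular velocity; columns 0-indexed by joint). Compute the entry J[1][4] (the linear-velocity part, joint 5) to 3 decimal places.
3.415

axis z_4 = (0.9659,0.2588,-0.0000); lever o_n−o_4 = (-4.0467,-0.3523,-3.5355)
cross product → J_v[:, 4] = (-0.9151,3.4151,0.7071)
J_ω[:, 4] = z_4
entry J[1][4] = 3.4151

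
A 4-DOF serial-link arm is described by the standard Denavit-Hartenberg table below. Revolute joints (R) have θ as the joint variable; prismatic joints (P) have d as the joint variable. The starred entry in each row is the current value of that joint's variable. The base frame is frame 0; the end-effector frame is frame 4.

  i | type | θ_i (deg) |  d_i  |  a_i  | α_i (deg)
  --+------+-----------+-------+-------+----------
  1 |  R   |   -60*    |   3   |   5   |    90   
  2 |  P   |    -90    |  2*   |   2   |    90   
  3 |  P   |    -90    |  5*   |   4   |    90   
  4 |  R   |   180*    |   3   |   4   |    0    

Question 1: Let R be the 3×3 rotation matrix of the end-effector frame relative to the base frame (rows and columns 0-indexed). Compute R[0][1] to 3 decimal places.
End-effector y-axis (col 1 of R) = (0.5000,-0.8660,0.0000)
R[0][1] = 0.5000

0.500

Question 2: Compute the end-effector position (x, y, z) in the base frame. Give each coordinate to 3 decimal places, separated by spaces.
after link 1: o_1 = (2.5000, -4.3301, 3.0000)
after link 2: o_2 = (0.7679, -5.3301, 1.0000)
after link 3: o_3 = (1.7321, 1.0000, 1.0000)
after link 4: o_4 = (-1.7321, -1.0000, 4.0000)

-1.732 -1.000 4.000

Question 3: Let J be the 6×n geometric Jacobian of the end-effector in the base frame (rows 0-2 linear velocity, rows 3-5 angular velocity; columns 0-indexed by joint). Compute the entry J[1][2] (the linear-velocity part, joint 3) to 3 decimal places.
0.866

prismatic axis z_2 = (-0.5000,0.8660,-0.0000)
J_v[:, 2] = z_2; J_ω[:, 2] = (0,0,0)
entry J[1][2] = 0.8660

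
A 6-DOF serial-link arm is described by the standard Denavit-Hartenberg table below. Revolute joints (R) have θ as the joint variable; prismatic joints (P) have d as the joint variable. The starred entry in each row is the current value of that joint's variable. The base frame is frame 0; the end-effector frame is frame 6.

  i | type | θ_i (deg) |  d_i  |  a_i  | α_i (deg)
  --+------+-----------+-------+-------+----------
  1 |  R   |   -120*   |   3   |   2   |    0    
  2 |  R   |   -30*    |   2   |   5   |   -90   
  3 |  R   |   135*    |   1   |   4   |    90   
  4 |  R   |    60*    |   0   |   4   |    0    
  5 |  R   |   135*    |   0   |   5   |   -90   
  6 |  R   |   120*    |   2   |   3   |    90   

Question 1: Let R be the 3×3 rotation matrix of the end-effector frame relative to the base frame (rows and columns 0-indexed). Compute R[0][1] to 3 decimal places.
End-effector y-axis (col 1 of R) = (-0.3245,0.9280,-0.1830)
R[0][1] = -0.3245

-0.324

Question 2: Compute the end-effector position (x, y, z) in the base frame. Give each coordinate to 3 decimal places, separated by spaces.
-1.005 -3.613 4.619

after link 1: o_1 = (-1.0000, -1.7321, 3.0000)
after link 2: o_2 = (-5.3301, -4.2321, 5.0000)
after link 3: o_3 = (-2.3806, -3.6839, 2.1716)
after link 4: o_4 = (0.5762, -5.9768, 0.7574)
after link 5: o_5 = (-3.0284, -6.5636, 4.1724)
after link 6: o_6 = (-1.0050, -3.6129, 4.6190)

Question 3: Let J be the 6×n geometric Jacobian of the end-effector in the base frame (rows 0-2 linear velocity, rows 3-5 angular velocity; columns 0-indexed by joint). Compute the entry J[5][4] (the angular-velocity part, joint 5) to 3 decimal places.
-0.707

axis z_4 = (-0.6124,-0.3536,-0.7071); lever o_n−o_4 = (-1.5812,2.3638,3.8616)
cross product → J_v[:, 4] = (0.3062,3.4828,-2.0066)
J_ω[:, 4] = z_4
entry J[5][4] = -0.7071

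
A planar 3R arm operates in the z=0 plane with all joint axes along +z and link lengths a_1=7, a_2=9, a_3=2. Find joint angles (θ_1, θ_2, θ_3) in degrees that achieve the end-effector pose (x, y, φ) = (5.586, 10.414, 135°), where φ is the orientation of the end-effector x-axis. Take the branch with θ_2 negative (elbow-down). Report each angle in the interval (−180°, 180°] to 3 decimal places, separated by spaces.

wrist centre = target − a_3·(cos φ, sin φ) = (7.0002, 8.9998)
cos θ_2 = (129.9991−7²−9²)/(2·7·9) = -0.0000; θ_2 = -90.0004° (elbow-down)
β = atan2(8.9998,7.0002) = 52.1235°; ψ = atan2(-9.0000,6.9999) = -52.1253°
θ_1 = β − ψ = 104.2488°
θ_3 = φ − θ_1 − θ_2 = 120.7516° (wrapped to (-180°,180°])

104.249 -90.000 120.752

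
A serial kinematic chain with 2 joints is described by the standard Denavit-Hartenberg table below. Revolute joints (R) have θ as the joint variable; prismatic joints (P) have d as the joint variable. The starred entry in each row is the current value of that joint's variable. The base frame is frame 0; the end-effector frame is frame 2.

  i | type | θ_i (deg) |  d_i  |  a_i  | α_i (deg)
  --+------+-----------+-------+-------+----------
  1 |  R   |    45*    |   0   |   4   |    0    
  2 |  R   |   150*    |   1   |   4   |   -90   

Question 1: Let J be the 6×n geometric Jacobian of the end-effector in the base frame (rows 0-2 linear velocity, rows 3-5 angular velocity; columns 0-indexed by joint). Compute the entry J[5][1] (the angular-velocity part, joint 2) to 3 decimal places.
axis z_1 = (0.0000,0.0000,1.0000); lever o_n−o_1 = (-3.8637,-1.0353,1.0000)
cross product → J_v[:, 1] = (1.0353,-3.8637,0.0000)
J_ω[:, 1] = z_1
entry J[5][1] = 1.0000

1.000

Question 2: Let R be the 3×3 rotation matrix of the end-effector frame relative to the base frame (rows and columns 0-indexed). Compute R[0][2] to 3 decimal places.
End-effector z-axis (col 2 of R) = (0.2588,-0.9659,0.0000)
R[0][2] = 0.2588

0.259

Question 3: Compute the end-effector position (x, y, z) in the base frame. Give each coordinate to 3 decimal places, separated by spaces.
-1.035 1.793 1.000

after link 1: o_1 = (2.8284, 2.8284, 0.0000)
after link 2: o_2 = (-1.0353, 1.7932, 1.0000)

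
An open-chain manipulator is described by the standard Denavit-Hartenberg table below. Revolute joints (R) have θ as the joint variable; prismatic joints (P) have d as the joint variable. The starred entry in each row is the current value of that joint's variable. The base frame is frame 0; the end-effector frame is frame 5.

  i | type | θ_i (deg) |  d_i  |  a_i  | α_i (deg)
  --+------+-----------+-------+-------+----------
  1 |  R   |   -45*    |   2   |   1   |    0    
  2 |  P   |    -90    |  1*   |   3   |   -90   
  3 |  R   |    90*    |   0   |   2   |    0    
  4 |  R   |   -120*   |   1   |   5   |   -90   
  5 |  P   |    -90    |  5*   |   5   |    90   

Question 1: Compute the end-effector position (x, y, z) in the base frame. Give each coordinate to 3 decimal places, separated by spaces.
after link 1: o_1 = (0.7071, -0.7071, 2.0000)
after link 2: o_2 = (-1.4142, -2.8284, 3.0000)
after link 3: o_3 = (-1.4142, -2.8284, 1.0000)
after link 4: o_4 = (-3.7690, -6.5974, 3.5000)
after link 5: o_5 = (-2.0012, -11.9007, -0.8301)

-2.001 -11.901 -0.830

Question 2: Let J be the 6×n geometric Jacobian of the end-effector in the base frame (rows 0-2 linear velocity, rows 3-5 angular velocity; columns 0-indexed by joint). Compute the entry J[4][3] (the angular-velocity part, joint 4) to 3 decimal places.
-0.707

axis z_3 = (0.7071,-0.7071,0.0000); lever o_n−o_3 = (-0.5870,-9.0723,-1.8301)
cross product → J_v[:, 3] = (1.2941,1.2941,-6.8301)
J_ω[:, 3] = z_3
entry J[4][3] = -0.7071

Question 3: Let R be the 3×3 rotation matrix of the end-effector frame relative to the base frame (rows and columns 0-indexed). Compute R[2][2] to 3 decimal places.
-0.500

End-effector z-axis (col 2 of R) = (0.6124,0.6124,-0.5000)
R[2][2] = -0.5000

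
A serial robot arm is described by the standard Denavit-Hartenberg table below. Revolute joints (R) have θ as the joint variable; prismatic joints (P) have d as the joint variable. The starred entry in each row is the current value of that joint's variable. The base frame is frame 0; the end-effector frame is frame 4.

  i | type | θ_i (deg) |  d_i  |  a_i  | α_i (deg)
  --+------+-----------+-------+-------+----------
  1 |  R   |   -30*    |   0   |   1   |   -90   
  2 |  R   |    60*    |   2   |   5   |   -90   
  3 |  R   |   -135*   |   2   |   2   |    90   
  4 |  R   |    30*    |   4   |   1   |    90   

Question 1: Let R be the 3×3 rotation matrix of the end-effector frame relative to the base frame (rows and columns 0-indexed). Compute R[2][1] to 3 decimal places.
End-effector y-axis (col 1 of R) = (-0.6597,-0.4356,0.6124)
R[2][1] = 0.6124

0.612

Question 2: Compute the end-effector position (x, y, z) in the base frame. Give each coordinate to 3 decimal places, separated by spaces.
-0.347 1.584 -1.376

after link 1: o_1 = (0.8660, -0.5000, 0.0000)
after link 2: o_2 = (4.0311, -0.0179, -4.3301)
after link 3: o_3 = (2.6258, 2.4264, -4.1054)
after link 4: o_4 = (-0.3471, 1.5839, -1.3756)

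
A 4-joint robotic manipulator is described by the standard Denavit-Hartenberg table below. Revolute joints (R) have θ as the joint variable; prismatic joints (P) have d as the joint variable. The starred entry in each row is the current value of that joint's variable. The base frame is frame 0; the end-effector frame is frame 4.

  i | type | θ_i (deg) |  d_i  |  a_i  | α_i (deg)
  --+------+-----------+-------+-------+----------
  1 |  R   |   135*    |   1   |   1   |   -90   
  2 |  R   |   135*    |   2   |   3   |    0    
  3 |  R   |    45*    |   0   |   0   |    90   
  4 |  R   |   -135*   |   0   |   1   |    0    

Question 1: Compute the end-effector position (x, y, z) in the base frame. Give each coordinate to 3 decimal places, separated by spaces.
after link 1: o_1 = (-0.7071, 0.7071, 1.0000)
after link 2: o_2 = (-0.6213, -2.2071, -1.1213)
after link 3: o_3 = (-0.6213, -2.2071, -1.1213)
after link 4: o_4 = (-0.6213, -1.2071, -1.1213)

-0.621 -1.207 -1.121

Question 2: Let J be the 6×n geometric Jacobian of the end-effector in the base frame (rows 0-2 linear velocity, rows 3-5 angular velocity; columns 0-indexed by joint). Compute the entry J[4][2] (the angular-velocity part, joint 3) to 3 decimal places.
axis z_2 = (-0.7071,-0.7071,0.0000); lever o_n−o_2 = (0.0000,1.0000,0.0000)
cross product → J_v[:, 2] = (-0.0000,0.0000,-0.7071)
J_ω[:, 2] = z_2
entry J[4][2] = -0.7071

-0.707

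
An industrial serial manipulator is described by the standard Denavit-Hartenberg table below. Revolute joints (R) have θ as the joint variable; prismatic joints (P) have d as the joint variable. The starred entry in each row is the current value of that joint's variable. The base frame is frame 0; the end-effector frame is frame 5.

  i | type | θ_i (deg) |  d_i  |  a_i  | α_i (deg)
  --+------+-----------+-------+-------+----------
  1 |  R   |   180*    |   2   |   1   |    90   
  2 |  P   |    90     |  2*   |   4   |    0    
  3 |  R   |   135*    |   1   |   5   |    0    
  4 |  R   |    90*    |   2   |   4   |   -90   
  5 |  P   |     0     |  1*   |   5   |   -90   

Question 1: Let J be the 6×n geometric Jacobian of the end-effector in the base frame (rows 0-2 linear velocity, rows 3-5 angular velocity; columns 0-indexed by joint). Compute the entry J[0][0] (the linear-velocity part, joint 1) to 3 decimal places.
-5.000

axis z_0 = ẑ; lever o_n−o_0 = (-4.5355,5.0000,-3.1924)
cross product → J_v[:, 0] = (-5.0000,-4.5355,0.0000)
J_ω[:, 0] = z_0
entry J[0][0] = -5.0000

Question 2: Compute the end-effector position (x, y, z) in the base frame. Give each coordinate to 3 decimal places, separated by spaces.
after link 1: o_1 = (-1.0000, 0.0000, 2.0000)
after link 2: o_2 = (-1.0000, 2.0000, 6.0000)
after link 3: o_3 = (2.5355, 3.0000, 2.4645)
after link 4: o_4 = (-0.2929, 5.0000, -0.3640)
after link 5: o_5 = (-4.5355, 5.0000, -3.1924)

-4.536 5.000 -3.192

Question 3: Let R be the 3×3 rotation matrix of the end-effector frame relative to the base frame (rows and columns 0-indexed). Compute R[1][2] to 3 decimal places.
End-effector z-axis (col 2 of R) = (-0.0000,-1.0000,0.0000)
R[1][2] = -1.0000

-1.000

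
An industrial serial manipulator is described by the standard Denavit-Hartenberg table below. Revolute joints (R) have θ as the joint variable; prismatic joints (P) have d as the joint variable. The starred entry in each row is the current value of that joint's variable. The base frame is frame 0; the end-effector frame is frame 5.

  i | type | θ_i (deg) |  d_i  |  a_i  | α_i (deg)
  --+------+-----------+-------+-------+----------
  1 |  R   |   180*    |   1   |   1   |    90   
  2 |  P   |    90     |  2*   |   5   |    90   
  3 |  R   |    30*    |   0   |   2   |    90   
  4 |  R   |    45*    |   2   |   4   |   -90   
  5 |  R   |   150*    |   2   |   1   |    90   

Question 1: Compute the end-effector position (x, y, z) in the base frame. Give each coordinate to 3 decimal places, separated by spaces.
-4.630 2.102 9.176

after link 1: o_1 = (-1.0000, 0.0000, 1.0000)
after link 2: o_2 = (-1.0000, 2.0000, 6.0000)
after link 3: o_3 = (-1.0000, 3.0000, 7.7321)
after link 4: o_4 = (-3.8284, 2.6822, 11.1815)
after link 5: o_5 = (-4.6303, 2.1019, 9.1765)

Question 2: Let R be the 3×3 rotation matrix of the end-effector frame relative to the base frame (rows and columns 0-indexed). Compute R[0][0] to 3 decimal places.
End-effector x-axis (col 0 of R) = (0.6124,0.1268,-0.7803)
R[0][0] = 0.6124

0.612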